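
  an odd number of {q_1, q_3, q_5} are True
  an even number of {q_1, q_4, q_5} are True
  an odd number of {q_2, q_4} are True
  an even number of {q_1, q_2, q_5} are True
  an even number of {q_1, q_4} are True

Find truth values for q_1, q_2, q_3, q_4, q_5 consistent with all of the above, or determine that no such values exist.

The formula is unsatisfiable.

Adding constraints 2, 3, 4 mod 2: every variable appears an even number of times on the left, so the left side is 0.
But the right sides sum to 1 (mod 2). 0 ≠ 1 — the system is inconsistent.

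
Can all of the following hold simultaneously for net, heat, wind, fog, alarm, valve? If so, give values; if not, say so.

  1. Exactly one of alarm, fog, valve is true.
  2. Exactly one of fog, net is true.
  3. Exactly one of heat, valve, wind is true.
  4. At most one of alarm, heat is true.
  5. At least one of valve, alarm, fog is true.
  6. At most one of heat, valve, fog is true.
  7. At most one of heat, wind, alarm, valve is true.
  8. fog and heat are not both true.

net = True; heat = False; wind = False; fog = False; alarm = False; valve = True

  (1) {alarm, fog, valve}: 1 true — exactly one ✓
  (2) {fog, net}: 1 true — exactly one ✓
  (3) {heat, valve, wind}: 1 true — exactly one ✓
  (4) {alarm, heat}: 0 true — at most one ✓
  (5) {valve, alarm, fog}: 1 true — at least one ✓
  (6) {heat, valve, fog}: 1 true — at most one ✓
  (7) {heat, wind, alarm, valve}: 1 true — at most one ✓
  (8) fog=F, heat=F — not both ✓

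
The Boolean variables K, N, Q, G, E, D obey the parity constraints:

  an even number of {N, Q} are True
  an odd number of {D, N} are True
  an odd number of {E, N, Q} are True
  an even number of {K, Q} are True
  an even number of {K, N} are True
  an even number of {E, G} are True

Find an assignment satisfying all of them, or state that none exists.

K=T, N=T, Q=T, G=T, E=T, D=F

{N, Q}: 2 true → even ✓
{D, N}: 1 true → odd ✓
{E, N, Q}: 3 true → odd ✓
{K, Q}: 2 true → even ✓
{K, N}: 2 true → even ✓
{E, G}: 2 true → even ✓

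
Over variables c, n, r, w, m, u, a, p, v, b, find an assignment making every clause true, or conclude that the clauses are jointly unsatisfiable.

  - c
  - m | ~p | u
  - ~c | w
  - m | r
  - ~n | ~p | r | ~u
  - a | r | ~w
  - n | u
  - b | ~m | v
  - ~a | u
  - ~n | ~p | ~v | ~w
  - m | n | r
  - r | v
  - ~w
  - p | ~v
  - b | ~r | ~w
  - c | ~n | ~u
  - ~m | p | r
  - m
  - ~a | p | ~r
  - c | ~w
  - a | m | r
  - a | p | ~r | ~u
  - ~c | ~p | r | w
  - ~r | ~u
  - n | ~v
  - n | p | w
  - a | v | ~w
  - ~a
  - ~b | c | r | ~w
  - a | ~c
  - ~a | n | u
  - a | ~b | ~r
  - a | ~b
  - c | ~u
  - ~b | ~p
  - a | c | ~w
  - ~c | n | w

Case c = True:
  (~c | w) forces w = True.
  Clause (~w) is falsified — contradiction.
Case c = False:
  Clause (c) is falsified — contradiction.
Both cases fail, so the formula is unsatisfiable.

UNSATISFIABLE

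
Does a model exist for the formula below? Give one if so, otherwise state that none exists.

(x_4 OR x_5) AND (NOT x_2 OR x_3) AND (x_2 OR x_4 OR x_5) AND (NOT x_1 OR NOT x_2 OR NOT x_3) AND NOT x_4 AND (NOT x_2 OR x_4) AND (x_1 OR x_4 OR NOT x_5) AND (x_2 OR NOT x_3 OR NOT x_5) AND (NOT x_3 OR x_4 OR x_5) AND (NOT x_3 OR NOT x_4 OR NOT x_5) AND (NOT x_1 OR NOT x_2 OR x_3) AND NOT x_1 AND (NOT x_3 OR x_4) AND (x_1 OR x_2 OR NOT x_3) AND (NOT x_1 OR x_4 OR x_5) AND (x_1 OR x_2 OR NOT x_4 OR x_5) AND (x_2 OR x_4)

Case x_1 = True:
  Clause (NOT x_1) is falsified — contradiction.
Case x_1 = False:
  (NOT x_4) forces x_4 = False.
  (x_4 OR x_5) forces x_5 = True.
  Clause (x_1 OR x_4 OR NOT x_5) is falsified — contradiction.
Both cases fail, so the formula is unsatisfiable.

UNSATISFIABLE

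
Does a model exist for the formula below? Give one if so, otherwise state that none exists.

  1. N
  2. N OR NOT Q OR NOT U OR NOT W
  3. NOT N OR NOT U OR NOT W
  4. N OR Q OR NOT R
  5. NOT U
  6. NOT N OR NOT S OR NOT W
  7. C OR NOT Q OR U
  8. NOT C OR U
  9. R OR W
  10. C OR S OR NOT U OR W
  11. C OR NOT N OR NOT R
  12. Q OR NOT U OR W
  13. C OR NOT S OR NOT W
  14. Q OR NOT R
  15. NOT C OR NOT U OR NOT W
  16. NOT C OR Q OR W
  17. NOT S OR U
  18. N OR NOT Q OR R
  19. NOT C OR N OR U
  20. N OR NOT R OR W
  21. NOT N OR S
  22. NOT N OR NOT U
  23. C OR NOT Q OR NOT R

No satisfying assignment exists.

Case S = True:
  (N) forces N = True.
  (NOT U) forces U = False.
  Clause (NOT S OR U) is falsified — contradiction.
Case S = False:
  (N) forces N = True.
  Clause (NOT N OR S) is falsified — contradiction.
Both cases fail, so the formula is unsatisfiable.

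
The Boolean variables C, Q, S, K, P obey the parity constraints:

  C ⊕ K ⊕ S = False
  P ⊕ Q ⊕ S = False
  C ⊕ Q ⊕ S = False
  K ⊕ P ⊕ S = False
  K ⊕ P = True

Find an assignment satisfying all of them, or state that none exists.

C = False, Q = True, S = True, K = True, P = False

C ⊕ K ⊕ S = F ⊕ T ⊕ T = False ✓
P ⊕ Q ⊕ S = F ⊕ T ⊕ T = False ✓
C ⊕ Q ⊕ S = F ⊕ T ⊕ T = False ✓
K ⊕ P ⊕ S = T ⊕ F ⊕ T = False ✓
K ⊕ P = T ⊕ F = True ✓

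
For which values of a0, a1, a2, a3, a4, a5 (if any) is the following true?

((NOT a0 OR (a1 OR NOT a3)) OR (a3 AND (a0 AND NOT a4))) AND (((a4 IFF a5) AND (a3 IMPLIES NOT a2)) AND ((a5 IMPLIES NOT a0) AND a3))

a0=T; a1=F; a2=F; a3=T; a4=F; a5=F

  (NOT a0 OR (a1 OR NOT a3)) OR (a3 AND (a0 AND NOT a4)) = True
    NOT a0 OR (a1 OR NOT a3) = False
      NOT a0 = False
      a1 OR NOT a3 = False
        NOT a3 = False
    a3 AND (a0 AND NOT a4) = True
      a0 AND NOT a4 = True
        NOT a4 = True
  ((a4 IFF a5) AND (a3 IMPLIES NOT a2)) AND ((a5 IMPLIES NOT a0) AND a3) = True
    (a4 IFF a5) AND (a3 IMPLIES NOT a2) = True
      a4 IFF a5 = True
      a3 IMPLIES NOT a2 = True
        NOT a2 = True
    (a5 IMPLIES NOT a0) AND a3 = True
      a5 IMPLIES NOT a0 = True
        NOT a0 = False
Both conjuncts True, so the formula holds.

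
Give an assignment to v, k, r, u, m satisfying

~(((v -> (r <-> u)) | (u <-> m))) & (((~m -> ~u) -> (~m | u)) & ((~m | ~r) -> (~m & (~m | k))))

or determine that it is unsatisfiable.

v = True, k = True, r = False, u = True, m = False

  ~(((v -> (r <-> u)) | (u <-> m))) = True
    (v -> (r <-> u)) | (u <-> m) = False
      v -> (r <-> u) = False
        r <-> u = False
      u <-> m = False
  ((~m -> ~u) -> (~m | u)) & ((~m | ~r) -> (~m & (~m | k))) = True
    (~m -> ~u) -> (~m | u) = True
      ~m -> ~u = False
        ~m = True
        ~u = False
      ~m | u = True
        ~m = True
    (~m | ~r) -> (~m & (~m | k)) = True
      ~m | ~r = True
        ~m = True
        ~r = True
      ~m & (~m | k) = True
        ~m = True
        ~m | k = True
          ~m = True
Both conjuncts True, so the formula holds.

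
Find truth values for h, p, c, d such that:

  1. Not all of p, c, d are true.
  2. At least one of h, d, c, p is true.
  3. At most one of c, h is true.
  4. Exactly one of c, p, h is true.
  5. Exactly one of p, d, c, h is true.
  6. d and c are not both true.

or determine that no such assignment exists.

h: True, p: False, c: False, d: False

  (1) {p, c, d}: 0/3 true — not all ✓
  (2) {h, d, c, p}: 1 true — at least one ✓
  (3) {c, h}: 1 true — at most one ✓
  (4) {c, p, h}: 1 true — exactly one ✓
  (5) {p, d, c, h}: 1 true — exactly one ✓
  (6) d=F, c=F — not both ✓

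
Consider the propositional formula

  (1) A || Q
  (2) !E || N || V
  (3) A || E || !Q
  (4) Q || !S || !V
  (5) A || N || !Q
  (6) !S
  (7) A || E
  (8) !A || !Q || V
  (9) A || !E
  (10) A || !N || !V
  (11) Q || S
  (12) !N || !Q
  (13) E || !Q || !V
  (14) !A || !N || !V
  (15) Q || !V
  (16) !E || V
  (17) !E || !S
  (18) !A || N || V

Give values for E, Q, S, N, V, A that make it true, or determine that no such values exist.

E: True; Q: True; S: False; N: False; V: True; A: True

Unit clause (!S) forces S = False.
In (Q || S) only Q is left, so Q = True.
In (!N || !Q) only !N is left, so N = False.
In (A || N || !Q) only A is left, so A = True.
In (!A || !Q || V) only V is left, so V = True.
In (E || !Q || !V) only E is left, so E = True.
All clauses satisfied.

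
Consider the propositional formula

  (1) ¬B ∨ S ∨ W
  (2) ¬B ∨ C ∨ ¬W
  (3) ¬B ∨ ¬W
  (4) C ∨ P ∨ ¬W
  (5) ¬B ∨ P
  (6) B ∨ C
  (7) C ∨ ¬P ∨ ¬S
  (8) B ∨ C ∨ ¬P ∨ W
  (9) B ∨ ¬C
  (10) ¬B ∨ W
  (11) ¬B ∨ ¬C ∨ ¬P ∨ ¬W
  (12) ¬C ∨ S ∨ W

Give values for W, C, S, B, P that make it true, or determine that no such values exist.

Case B = True:
  (¬B ∨ ¬W) forces W = False.
  Clause (¬B ∨ W) is falsified — contradiction.
Case B = False:
  (B ∨ C) forces C = True.
  Clause (B ∨ ¬C) is falsified — contradiction.
Both cases fail, so the formula is unsatisfiable.

Unsatisfiable — no assignment works.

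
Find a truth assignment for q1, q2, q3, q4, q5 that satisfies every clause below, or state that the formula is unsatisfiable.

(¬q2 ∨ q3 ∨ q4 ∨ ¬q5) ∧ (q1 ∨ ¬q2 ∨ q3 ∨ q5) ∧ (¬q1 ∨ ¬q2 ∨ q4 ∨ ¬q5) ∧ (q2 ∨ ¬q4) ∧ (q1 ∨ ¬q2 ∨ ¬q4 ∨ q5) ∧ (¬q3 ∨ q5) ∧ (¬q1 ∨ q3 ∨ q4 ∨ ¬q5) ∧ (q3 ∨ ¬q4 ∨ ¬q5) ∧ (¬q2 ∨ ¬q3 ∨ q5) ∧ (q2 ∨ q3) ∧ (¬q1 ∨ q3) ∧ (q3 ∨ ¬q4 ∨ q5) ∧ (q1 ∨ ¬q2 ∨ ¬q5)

Set q1 = False.
Set q2 = False.
  then (q2 ∨ ¬q4) forces q4 = False.
  then (q2 ∨ q3) forces q3 = True.
  then (¬q3 ∨ q5) forces q5 = True.
All clauses satisfied.

q1: False, q2: False, q3: True, q4: False, q5: True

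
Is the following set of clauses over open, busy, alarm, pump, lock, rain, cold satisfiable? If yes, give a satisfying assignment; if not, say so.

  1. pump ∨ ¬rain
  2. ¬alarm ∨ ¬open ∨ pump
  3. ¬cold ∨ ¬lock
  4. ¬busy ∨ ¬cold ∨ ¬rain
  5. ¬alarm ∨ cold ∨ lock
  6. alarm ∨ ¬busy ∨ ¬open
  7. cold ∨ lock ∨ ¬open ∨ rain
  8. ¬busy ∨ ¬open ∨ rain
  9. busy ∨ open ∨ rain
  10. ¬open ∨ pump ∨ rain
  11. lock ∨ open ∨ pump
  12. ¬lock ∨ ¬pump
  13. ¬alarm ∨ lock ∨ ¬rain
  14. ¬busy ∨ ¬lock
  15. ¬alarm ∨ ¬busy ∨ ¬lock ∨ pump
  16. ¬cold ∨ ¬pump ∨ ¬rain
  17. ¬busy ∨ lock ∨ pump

open = True, busy = False, alarm = False, pump = True, lock = False, rain = True, cold = False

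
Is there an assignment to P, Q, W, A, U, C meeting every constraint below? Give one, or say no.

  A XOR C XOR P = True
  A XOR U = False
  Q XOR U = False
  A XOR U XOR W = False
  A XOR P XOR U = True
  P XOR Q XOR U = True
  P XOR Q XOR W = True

P = True; Q = False; W = False; A = False; U = False; C = False

A XOR C XOR P = F XOR F XOR T = True ✓
A XOR U = F XOR F = False ✓
Q XOR U = F XOR F = False ✓
A XOR U XOR W = F XOR F XOR F = False ✓
A XOR P XOR U = F XOR T XOR F = True ✓
P XOR Q XOR U = T XOR F XOR F = True ✓
P XOR Q XOR W = T XOR F XOR F = True ✓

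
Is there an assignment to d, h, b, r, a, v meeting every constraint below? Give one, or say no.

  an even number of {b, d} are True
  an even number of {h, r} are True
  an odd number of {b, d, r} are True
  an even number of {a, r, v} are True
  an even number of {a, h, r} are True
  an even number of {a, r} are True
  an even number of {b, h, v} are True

The formula is unsatisfiable.

Adding constraints 1, 2, 3, 5, 6 mod 2: every variable appears an even number of times on the left, so the left side is 0.
But the right sides sum to 1 (mod 2). 0 ≠ 1 — the system is inconsistent.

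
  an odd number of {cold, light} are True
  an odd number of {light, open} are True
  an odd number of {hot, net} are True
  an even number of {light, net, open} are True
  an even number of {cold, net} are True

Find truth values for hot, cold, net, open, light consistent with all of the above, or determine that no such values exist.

hot: False, cold: True, net: True, open: True, light: False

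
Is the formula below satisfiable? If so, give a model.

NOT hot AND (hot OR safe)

hot = False; safe = True

  NOT hot = True
  hot OR safe = True
Both conjuncts True, so the formula holds.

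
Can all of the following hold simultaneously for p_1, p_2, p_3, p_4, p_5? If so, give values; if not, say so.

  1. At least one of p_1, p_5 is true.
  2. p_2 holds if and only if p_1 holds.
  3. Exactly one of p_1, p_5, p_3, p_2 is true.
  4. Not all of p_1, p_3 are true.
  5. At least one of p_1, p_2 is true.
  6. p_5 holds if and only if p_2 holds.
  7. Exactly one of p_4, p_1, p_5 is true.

The formula is unsatisfiable.

Case p_2 = True:
  (2) with p_2=T forces p_1 = True.
  Constraint (3) is violated (p_1=T, p_2=T) — contradiction.
Case p_2 = False:
  (2) with p_2=F forces p_1 = False.
  Constraint (5) is violated (p_1=F, p_2=F) — contradiction.
Both cases fail — unsatisfiable.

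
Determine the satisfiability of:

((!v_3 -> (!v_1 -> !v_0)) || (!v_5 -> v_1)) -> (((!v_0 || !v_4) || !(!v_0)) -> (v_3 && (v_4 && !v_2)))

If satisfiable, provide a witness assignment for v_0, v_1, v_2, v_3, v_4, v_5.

v_0: True; v_1: True; v_2: False; v_3: True; v_4: True; v_5: True

  ((!v_3 -> (!v_1 -> !v_0)) || (!v_5 -> v_1)) -> (((!v_0 || !v_4) || !(!v_0)) -> (v_3 && (v_4 && !v_2))) = True
    (!v_3 -> (!v_1 -> !v_0)) || (!v_5 -> v_1) = True
      !v_3 -> (!v_1 -> !v_0) = True
        !v_3 = False
        !v_1 -> !v_0 = True
          !v_1 = False
          !v_0 = False
      !v_5 -> v_1 = True
        !v_5 = False
    ((!v_0 || !v_4) || !(!v_0)) -> (v_3 && (v_4 && !v_2)) = True
      (!v_0 || !v_4) || !(!v_0) = True
        !v_0 || !v_4 = False
          !v_0 = False
          !v_4 = False
        !(!v_0) = True
          !v_0 = False
      v_3 && (v_4 && !v_2) = True
        v_4 && !v_2 = True
          !v_2 = True
The formula evaluates to True.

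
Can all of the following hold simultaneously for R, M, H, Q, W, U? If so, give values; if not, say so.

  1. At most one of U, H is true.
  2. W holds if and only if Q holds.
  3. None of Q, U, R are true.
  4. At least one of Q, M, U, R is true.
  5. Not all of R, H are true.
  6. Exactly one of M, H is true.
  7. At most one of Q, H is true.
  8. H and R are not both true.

R = False, M = True, H = False, Q = False, W = False, U = False

  (1) {U, H}: 0 true — at most one ✓
  (2) W=F, Q=F — same ✓
  (3) {Q, U, R}: 0 true — none ✓
  (4) {Q, M, U, R}: 1 true — at least one ✓
  (5) {R, H}: 0/2 true — not all ✓
  (6) {M, H}: 1 true — exactly one ✓
  (7) {Q, H}: 0 true — at most one ✓
  (8) H=F, R=F — not both ✓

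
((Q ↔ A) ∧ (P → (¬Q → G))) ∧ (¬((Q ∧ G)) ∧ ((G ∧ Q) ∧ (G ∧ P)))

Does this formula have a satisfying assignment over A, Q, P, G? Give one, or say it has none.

Case Q = True: the formula simplifies to A ∧ (¬G ∧ (G ∧ (G ∧ P))).
  G = True: the conjunct ¬G is False.
  G = False: the conjunct G is False.
Case Q = False: the conjunct Q is False.
Both cases fail — unsatisfiable.

The formula is unsatisfiable.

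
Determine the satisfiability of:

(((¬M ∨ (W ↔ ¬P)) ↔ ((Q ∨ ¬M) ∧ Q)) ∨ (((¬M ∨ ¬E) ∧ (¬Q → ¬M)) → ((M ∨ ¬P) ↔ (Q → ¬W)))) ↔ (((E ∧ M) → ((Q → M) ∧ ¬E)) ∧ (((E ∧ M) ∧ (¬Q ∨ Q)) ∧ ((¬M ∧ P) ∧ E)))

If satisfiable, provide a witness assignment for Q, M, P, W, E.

Q = False, M = False, P = True, W = True, E = True

  (((¬M ∨ (W ↔ ¬P)) ↔ ((Q ∨ ¬M) ∧ Q)) ∨ (((¬M ∨ ¬E) ∧ (¬Q → ¬M)) → ((M ∨ ¬P) ↔ (Q → ¬W)))) ↔ (((E ∧ M) → ((Q → M) ∧ ¬E)) ∧ (((E ∧ M) ∧ (¬Q ∨ Q)) ∧ ((¬M ∧ P) ∧ E))) = True
    ((¬M ∨ (W ↔ ¬P)) ↔ ((Q ∨ ¬M) ∧ Q)) ∨ (((¬M ∨ ¬E) ∧ (¬Q → ¬M)) → ((M ∨ ¬P) ↔ (Q → ¬W))) = False
      (¬M ∨ (W ↔ ¬P)) ↔ ((Q ∨ ¬M) ∧ Q) = False
        ¬M ∨ (W ↔ ¬P) = True
          ¬M = True
          W ↔ ¬P = False
            ¬P = False
        (Q ∨ ¬M) ∧ Q = False
          Q ∨ ¬M = True
            ¬M = True
      ((¬M ∨ ¬E) ∧ (¬Q → ¬M)) → ((M ∨ ¬P) ↔ (Q → ¬W)) = False
        (¬M ∨ ¬E) ∧ (¬Q → ¬M) = True
          ¬M ∨ ¬E = True
            ¬M = True
            ¬E = False
          ¬Q → ¬M = True
            ¬Q = True
            ¬M = True
        (M ∨ ¬P) ↔ (Q → ¬W) = False
          M ∨ ¬P = False
            ¬P = False
          Q → ¬W = True
            ¬W = False
    ((E ∧ M) → ((Q → M) ∧ ¬E)) ∧ (((E ∧ M) ∧ (¬Q ∨ Q)) ∧ ((¬M ∧ P) ∧ E)) = False
      (E ∧ M) → ((Q → M) ∧ ¬E) = True
        E ∧ M = False
        (Q → M) ∧ ¬E = False
          Q → M = True
          ¬E = False
      ((E ∧ M) ∧ (¬Q ∨ Q)) ∧ ((¬M ∧ P) ∧ E) = False
        (E ∧ M) ∧ (¬Q ∨ Q) = False
          E ∧ M = False
          ¬Q ∨ Q = True
            ¬Q = True
        (¬M ∧ P) ∧ E = True
          ¬M ∧ P = True
            ¬M = True
The formula evaluates to True.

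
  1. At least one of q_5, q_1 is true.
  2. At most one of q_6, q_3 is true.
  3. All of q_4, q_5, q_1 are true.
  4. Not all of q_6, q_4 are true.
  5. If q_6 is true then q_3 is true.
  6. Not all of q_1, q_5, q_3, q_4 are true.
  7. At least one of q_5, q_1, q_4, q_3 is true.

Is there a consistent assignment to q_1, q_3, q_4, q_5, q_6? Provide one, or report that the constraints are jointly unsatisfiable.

q_1 = True; q_3 = False; q_4 = True; q_5 = True; q_6 = False

  (1) {q_5, q_1}: 2 true — at least one ✓
  (2) {q_6, q_3}: 0 true — at most one ✓
  (3) {q_4, q_5, q_1}: all 3 true ✓
  (4) {q_6, q_4}: 1/2 true — not all ✓
  (5) q_6=F ⇒ q_3: vacuous ✓
  (6) {q_1, q_5, q_3, q_4}: 3/4 true — not all ✓
  (7) {q_5, q_1, q_4, q_3}: 3 true — at least one ✓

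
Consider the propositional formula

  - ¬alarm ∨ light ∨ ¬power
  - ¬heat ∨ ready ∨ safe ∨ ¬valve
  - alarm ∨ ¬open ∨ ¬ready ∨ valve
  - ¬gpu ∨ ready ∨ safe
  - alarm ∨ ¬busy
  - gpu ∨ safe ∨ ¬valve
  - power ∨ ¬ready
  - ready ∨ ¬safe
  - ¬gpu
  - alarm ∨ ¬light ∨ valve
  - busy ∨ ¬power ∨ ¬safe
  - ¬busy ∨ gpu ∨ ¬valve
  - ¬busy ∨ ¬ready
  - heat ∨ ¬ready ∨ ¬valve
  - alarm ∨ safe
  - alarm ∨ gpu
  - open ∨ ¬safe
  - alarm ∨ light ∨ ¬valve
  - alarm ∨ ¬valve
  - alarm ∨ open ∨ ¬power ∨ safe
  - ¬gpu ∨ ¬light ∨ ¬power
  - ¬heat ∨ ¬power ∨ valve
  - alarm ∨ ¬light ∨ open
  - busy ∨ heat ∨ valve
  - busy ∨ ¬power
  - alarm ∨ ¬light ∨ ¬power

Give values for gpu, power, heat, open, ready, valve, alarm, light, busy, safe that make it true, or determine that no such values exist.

gpu: False; power: False; heat: True; open: False; ready: False; valve: False; alarm: True; light: False; busy: True; safe: False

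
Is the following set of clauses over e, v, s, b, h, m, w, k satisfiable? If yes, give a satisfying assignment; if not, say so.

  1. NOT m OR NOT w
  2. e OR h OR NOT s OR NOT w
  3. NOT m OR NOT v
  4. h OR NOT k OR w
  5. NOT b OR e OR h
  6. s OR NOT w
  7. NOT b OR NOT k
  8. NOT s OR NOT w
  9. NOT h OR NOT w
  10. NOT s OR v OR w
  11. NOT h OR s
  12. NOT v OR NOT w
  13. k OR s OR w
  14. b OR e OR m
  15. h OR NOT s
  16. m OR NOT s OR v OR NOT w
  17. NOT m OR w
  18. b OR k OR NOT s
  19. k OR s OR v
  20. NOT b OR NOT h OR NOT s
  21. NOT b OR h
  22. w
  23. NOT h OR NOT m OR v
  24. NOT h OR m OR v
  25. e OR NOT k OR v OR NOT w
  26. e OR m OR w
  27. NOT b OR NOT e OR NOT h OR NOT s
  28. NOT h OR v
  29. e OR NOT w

The formula is unsatisfiable.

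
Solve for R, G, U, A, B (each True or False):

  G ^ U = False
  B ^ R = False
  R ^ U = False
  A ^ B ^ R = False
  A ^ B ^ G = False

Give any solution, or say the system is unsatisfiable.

R = True; G = True; U = True; A = False; B = True

G ^ U = T ^ T = False ✓
B ^ R = T ^ T = False ✓
R ^ U = T ^ T = False ✓
A ^ B ^ R = F ^ T ^ T = False ✓
A ^ B ^ G = F ^ T ^ T = False ✓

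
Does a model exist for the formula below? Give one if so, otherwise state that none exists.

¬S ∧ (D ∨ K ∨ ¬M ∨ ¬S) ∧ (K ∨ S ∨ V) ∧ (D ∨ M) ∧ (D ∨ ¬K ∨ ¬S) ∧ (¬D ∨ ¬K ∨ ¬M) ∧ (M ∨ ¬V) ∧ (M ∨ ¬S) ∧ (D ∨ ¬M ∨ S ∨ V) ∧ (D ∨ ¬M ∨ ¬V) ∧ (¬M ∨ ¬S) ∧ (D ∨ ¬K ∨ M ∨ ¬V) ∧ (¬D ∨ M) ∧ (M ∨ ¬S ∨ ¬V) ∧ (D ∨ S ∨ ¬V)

K = False, S = False, D = True, V = True, M = True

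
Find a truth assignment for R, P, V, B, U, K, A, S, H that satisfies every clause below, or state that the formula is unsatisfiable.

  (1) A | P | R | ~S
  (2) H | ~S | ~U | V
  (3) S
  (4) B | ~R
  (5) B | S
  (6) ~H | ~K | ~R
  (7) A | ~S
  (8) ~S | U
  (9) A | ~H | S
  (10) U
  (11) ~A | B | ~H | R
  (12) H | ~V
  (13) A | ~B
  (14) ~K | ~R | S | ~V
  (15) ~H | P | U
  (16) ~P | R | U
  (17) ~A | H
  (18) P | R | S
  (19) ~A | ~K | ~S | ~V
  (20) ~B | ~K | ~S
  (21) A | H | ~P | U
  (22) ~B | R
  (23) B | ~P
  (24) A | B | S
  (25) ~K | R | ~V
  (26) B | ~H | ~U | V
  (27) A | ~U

R = True; P = True; V = False; B = True; U = True; K = False; A = True; S = True; H = True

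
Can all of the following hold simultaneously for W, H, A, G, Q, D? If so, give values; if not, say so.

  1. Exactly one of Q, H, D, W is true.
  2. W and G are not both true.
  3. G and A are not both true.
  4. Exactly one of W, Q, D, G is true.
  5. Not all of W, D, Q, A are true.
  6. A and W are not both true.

W=F; H=F; A=F; G=F; Q=T; D=F

  (1) {Q, H, D, W}: 1 true — exactly one ✓
  (2) W=F, G=F — not both ✓
  (3) G=F, A=F — not both ✓
  (4) {W, Q, D, G}: 1 true — exactly one ✓
  (5) {W, D, Q, A}: 1/4 true — not all ✓
  (6) A=F, W=F — not both ✓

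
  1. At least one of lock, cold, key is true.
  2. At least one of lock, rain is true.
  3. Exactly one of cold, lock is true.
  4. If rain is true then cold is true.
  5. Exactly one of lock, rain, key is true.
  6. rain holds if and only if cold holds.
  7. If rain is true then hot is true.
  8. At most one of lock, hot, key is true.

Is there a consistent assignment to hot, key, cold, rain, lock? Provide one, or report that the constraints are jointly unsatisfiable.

hot = True, key = False, cold = True, rain = True, lock = False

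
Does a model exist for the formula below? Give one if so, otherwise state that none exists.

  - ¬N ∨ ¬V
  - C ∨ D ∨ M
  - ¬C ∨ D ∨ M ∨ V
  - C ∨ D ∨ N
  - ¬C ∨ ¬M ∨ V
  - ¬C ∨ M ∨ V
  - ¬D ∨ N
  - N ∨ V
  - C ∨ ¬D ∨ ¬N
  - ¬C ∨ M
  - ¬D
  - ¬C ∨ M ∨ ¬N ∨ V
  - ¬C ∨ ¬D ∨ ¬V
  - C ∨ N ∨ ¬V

N = False; V = True; D = False; C = True; M = True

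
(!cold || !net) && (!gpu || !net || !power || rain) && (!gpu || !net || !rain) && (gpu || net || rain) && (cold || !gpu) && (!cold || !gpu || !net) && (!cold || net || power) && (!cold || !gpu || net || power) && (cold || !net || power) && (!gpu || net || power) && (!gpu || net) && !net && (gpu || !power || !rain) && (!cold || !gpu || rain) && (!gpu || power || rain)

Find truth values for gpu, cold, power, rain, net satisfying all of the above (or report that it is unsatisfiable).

gpu: False; cold: False; power: False; rain: True; net: False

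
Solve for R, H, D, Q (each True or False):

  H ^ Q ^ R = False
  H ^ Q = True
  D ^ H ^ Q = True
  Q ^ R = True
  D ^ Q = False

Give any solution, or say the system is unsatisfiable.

R = True, H = True, D = False, Q = False

H ^ Q ^ R = T ^ F ^ T = False ✓
H ^ Q = T ^ F = True ✓
D ^ H ^ Q = F ^ T ^ F = True ✓
Q ^ R = F ^ T = True ✓
D ^ Q = F ^ F = False ✓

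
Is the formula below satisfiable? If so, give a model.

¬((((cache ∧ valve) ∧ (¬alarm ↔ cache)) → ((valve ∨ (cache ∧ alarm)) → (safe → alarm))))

safe=T; alarm=F; valve=T; cache=T

  ¬((((cache ∧ valve) ∧ (¬alarm ↔ cache)) → ((valve ∨ (cache ∧ alarm)) → (safe → alarm)))) = True
    ((cache ∧ valve) ∧ (¬alarm ↔ cache)) → ((valve ∨ (cache ∧ alarm)) → (safe → alarm)) = False
      (cache ∧ valve) ∧ (¬alarm ↔ cache) = True
        cache ∧ valve = True
        ¬alarm ↔ cache = True
          ¬alarm = True
      (valve ∨ (cache ∧ alarm)) → (safe → alarm) = False
        valve ∨ (cache ∧ alarm) = True
          cache ∧ alarm = False
        safe → alarm = False
The formula evaluates to True.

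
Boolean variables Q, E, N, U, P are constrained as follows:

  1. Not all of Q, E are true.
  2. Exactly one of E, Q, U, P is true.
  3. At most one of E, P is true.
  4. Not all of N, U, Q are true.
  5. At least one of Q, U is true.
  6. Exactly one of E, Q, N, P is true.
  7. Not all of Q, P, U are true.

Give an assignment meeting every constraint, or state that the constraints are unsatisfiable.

Q = False; E = False; N = True; U = True; P = False

  (1) {Q, E}: 0/2 true — not all ✓
  (2) {E, Q, U, P}: 1 true — exactly one ✓
  (3) {E, P}: 0 true — at most one ✓
  (4) {N, U, Q}: 2/3 true — not all ✓
  (5) {Q, U}: 1 true — at least one ✓
  (6) {E, Q, N, P}: 1 true — exactly one ✓
  (7) {Q, P, U}: 1/3 true — not all ✓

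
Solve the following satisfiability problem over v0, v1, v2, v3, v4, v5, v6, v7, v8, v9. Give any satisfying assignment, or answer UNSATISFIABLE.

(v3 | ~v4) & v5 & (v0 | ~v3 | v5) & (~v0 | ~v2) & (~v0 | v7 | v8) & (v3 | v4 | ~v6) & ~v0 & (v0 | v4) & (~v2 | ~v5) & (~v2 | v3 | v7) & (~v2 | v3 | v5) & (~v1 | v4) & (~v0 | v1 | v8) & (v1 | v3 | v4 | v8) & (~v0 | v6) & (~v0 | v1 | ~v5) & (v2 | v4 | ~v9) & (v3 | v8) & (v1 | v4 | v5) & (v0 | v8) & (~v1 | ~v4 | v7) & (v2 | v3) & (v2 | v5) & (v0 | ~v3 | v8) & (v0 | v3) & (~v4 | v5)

Unit clause (v5) forces v5 = True.
Unit clause (~v0) forces v0 = False.
In (v0 | v4) only v4 is left, so v4 = True.
In (~v2 | ~v5) only ~v2 is left, so v2 = False.
In (v0 | v8) only v8 is left, so v8 = True.
In (v2 | v3) only v3 is left, so v3 = True.
Set v1 = False.
Set v6 = False.
Set v7 = False.
Set v9 = True.
All clauses satisfied.

v0 = False, v1 = False, v2 = False, v3 = True, v4 = True, v5 = True, v6 = False, v7 = False, v8 = True, v9 = True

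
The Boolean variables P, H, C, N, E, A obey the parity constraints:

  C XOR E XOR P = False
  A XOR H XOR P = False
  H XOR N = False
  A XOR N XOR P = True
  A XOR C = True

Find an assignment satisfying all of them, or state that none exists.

No satisfying assignment exists.

Adding constraints 2, 3, 4 mod 2: every variable appears an even number of times on the left, so the left side is 0.
But the right sides sum to 1 (mod 2). 0 ≠ 1 — the system is inconsistent.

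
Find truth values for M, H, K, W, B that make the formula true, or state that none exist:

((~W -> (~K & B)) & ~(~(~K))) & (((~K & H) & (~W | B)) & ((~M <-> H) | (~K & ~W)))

M: False, H: True, K: False, W: True, B: True

  (~W -> (~K & B)) & ~(~(~K)) = True
    ~W -> (~K & B) = True
      ~W = False
      ~K & B = True
        ~K = True
    ~(~(~K)) = True
      ~(~K) = False
        ~K = True
  ((~K & H) & (~W | B)) & ((~M <-> H) | (~K & ~W)) = True
    (~K & H) & (~W | B) = True
      ~K & H = True
        ~K = True
      ~W | B = True
        ~W = False
    (~M <-> H) | (~K & ~W) = True
      ~M <-> H = True
        ~M = True
      ~K & ~W = False
        ~K = True
        ~W = False
Both conjuncts True, so the formula holds.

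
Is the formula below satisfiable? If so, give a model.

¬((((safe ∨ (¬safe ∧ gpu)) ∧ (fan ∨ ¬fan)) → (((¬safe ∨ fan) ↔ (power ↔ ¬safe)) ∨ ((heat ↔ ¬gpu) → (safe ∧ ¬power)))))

gpu = False; fan = True; safe = True; heat = True; power = True

  ¬((((safe ∨ (¬safe ∧ gpu)) ∧ (fan ∨ ¬fan)) → (((¬safe ∨ fan) ↔ (power ↔ ¬safe)) ∨ ((heat ↔ ¬gpu) → (safe ∧ ¬power))))) = True
    ((safe ∨ (¬safe ∧ gpu)) ∧ (fan ∨ ¬fan)) → (((¬safe ∨ fan) ↔ (power ↔ ¬safe)) ∨ ((heat ↔ ¬gpu) → (safe ∧ ¬power))) = False
      (safe ∨ (¬safe ∧ gpu)) ∧ (fan ∨ ¬fan) = True
        safe ∨ (¬safe ∧ gpu) = True
          ¬safe ∧ gpu = False
            ¬safe = False
        fan ∨ ¬fan = True
          ¬fan = False
      ((¬safe ∨ fan) ↔ (power ↔ ¬safe)) ∨ ((heat ↔ ¬gpu) → (safe ∧ ¬power)) = False
        (¬safe ∨ fan) ↔ (power ↔ ¬safe) = False
          ¬safe ∨ fan = True
            ¬safe = False
          power ↔ ¬safe = False
            ¬safe = False
        (heat ↔ ¬gpu) → (safe ∧ ¬power) = False
          heat ↔ ¬gpu = True
            ¬gpu = True
          safe ∧ ¬power = False
            ¬power = False
The formula evaluates to True.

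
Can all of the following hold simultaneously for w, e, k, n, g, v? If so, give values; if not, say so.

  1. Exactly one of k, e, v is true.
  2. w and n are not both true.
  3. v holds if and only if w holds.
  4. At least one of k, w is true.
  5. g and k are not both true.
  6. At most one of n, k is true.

w: True, e: False, k: False, n: False, g: True, v: True

  (1) {k, e, v}: 1 true — exactly one ✓
  (2) w=T, n=F — not both ✓
  (3) v=T, w=T — same ✓
  (4) {k, w}: 1 true — at least one ✓
  (5) g=T, k=F — not both ✓
  (6) {n, k}: 0 true — at most one ✓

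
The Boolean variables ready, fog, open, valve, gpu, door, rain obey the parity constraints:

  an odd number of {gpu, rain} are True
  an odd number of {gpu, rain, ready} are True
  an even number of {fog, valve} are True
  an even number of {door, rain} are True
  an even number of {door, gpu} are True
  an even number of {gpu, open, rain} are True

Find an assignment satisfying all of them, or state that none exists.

Unsatisfiable — no assignment works.

Adding constraints 1, 4, 5 mod 2: every variable appears an even number of times on the left, so the left side is 0.
But the right sides sum to 1 (mod 2). 0 ≠ 1 — the system is inconsistent.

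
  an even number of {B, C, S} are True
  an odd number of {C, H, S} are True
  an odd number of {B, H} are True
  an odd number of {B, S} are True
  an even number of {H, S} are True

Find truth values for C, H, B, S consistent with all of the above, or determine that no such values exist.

C: True; H: False; B: True; S: False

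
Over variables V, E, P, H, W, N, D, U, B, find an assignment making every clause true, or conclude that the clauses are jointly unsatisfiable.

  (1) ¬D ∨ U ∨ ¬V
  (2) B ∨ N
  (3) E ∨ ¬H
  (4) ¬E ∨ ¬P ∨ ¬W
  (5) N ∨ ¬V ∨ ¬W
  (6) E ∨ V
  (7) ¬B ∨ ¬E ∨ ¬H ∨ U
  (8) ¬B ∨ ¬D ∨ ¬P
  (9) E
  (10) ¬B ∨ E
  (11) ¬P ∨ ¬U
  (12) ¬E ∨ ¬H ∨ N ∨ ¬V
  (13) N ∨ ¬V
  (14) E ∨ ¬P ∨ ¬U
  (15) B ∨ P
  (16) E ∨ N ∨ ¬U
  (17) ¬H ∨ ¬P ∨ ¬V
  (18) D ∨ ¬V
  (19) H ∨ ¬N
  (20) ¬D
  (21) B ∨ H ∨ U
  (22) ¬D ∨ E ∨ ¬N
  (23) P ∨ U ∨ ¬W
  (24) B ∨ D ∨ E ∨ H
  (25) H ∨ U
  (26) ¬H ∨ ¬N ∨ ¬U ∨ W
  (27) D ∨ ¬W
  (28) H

V: False; E: True; P: False; H: True; W: False; N: False; D: False; U: True; B: True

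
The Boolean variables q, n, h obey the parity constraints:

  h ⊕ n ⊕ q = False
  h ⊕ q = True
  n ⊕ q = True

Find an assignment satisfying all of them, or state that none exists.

q = False, n = True, h = True

h ⊕ n ⊕ q = T ⊕ T ⊕ F = False ✓
h ⊕ q = T ⊕ F = True ✓
n ⊕ q = T ⊕ F = True ✓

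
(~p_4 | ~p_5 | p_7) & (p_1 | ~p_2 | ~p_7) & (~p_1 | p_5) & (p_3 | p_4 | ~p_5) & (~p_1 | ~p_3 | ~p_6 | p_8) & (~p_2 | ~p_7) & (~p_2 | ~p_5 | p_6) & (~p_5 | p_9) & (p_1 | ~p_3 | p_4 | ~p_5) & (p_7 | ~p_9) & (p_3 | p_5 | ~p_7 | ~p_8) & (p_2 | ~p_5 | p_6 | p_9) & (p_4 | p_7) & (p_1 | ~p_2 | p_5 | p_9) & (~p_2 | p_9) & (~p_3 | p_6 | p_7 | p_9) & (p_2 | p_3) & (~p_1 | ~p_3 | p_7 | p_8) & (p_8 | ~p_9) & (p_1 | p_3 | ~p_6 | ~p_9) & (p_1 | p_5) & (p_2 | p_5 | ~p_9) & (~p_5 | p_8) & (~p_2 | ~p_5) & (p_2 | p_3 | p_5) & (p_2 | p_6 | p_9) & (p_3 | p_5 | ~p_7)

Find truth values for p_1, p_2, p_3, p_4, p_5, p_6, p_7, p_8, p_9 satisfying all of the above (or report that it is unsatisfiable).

Set p_1 = True.
  then (~p_1 | p_5) forces p_5 = True.
  then (~p_5 | p_9) forces p_9 = True.
  then (p_7 | ~p_9) forces p_7 = True.
  then (p_8 | ~p_9) forces p_8 = True.
  then (~p_2 | ~p_5) forces p_2 = False.
  then (p_2 | p_3) forces p_3 = True.
Set p_4 = True.
Set p_6 = False.
All clauses satisfied.

p_1=T; p_2=F; p_3=T; p_4=T; p_5=T; p_6=F; p_7=T; p_8=T; p_9=T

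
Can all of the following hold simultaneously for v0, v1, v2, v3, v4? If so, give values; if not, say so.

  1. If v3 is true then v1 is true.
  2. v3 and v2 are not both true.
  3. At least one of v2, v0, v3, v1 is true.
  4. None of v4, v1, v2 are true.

v0 = True, v1 = False, v2 = False, v3 = False, v4 = False

  (1) v3=F ⇒ v1: vacuous ✓
  (2) v3=F, v2=F — not both ✓
  (3) {v2, v0, v3, v1}: 1 true — at least one ✓
  (4) {v4, v1, v2}: 0 true — none ✓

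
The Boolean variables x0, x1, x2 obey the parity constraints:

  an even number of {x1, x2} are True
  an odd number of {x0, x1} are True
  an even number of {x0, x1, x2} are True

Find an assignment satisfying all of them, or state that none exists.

x0: False, x1: True, x2: True

{x1, x2}: 2 true → even ✓
{x0, x1}: 1 true → odd ✓
{x0, x1, x2}: 2 true → even ✓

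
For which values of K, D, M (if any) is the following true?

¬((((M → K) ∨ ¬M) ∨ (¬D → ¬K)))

No satisfying assignment exists.

Case K = True: the formula becomes ¬((True ∨ D)) = False.
Case K = False: the formula becomes ¬(((¬M ∨ ¬M) ∨ True)) = False.
Both cases fail — unsatisfiable.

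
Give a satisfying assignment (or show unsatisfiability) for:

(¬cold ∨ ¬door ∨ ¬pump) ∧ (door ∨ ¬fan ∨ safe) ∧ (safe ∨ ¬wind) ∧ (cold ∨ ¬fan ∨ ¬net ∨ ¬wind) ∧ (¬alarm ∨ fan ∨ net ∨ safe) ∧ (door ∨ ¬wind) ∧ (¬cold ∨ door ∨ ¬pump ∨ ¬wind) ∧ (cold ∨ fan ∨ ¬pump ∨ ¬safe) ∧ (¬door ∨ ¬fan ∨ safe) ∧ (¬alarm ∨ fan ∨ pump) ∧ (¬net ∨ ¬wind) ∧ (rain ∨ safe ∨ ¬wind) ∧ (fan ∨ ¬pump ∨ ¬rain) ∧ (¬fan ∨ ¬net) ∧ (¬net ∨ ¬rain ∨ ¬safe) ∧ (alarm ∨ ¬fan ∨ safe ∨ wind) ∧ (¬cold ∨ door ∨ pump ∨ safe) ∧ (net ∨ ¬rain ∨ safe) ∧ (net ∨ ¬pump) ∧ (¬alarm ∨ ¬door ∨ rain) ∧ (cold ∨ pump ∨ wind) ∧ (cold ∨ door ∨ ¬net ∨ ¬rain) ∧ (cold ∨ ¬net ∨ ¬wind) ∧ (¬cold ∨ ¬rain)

Set wind = True.
  then (safe ∨ ¬wind) forces safe = True.
  then (door ∨ ¬wind) forces door = True.
  then (¬net ∨ ¬wind) forces net = False.
  then (net ∨ ¬pump) forces pump = False.
Set fan = False.
  then (¬alarm ∨ fan ∨ pump) forces alarm = False.
Set cold = False.
Set rain = False.
All clauses satisfied.

wind = True, fan = False, door = True, cold = False, rain = False, pump = False, net = False, alarm = False, safe = True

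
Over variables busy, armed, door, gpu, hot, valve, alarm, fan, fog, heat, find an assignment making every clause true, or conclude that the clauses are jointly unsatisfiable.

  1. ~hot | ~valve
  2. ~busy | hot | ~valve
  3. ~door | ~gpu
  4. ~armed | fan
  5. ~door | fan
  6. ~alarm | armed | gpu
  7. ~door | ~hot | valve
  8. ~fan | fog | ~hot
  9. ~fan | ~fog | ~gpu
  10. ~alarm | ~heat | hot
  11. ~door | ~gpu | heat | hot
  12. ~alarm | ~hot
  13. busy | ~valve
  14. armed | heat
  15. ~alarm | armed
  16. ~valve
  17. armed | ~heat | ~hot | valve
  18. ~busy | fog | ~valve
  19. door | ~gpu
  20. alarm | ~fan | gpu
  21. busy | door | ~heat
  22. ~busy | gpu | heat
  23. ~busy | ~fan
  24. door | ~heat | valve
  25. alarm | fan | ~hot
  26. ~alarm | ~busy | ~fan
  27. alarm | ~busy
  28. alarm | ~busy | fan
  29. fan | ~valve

busy = False; armed = True; door = False; gpu = False; hot = False; valve = False; alarm = True; fan = True; fog = True; heat = False

Unit clause (~valve) forces valve = False.
Try busy = True:
  (~busy | ~fan) forces fan = False.
  (~armed | fan) forces armed = False.
  (~door | fan) forces door = False.
  (armed | heat) forces heat = True.
  clause (door | ~heat | valve) is falsified — backtrack.
So busy = False.
Set armed = True.
  then (~armed | fan) forces fan = True.
Set door = False.
  then (door | ~gpu) forces gpu = False.
  then (alarm | ~fan | gpu) forces alarm = True.
  then (busy | door | ~heat) forces heat = False.
  then (~alarm | ~hot) forces hot = False.
Set fog = True.
All clauses satisfied.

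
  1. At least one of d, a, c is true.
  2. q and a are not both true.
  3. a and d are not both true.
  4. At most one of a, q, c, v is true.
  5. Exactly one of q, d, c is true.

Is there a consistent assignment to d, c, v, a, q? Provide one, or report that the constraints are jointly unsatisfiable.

d = False, c = True, v = False, a = False, q = False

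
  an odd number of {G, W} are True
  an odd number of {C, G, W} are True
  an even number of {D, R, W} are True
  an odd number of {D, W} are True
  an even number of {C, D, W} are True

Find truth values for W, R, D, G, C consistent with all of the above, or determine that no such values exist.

Adding constraints 1, 2, 4, 5 mod 2: every variable appears an even number of times on the left, so the left side is 0.
But the right sides sum to 1 (mod 2). 0 ≠ 1 — the system is inconsistent.

UNSATISFIABLE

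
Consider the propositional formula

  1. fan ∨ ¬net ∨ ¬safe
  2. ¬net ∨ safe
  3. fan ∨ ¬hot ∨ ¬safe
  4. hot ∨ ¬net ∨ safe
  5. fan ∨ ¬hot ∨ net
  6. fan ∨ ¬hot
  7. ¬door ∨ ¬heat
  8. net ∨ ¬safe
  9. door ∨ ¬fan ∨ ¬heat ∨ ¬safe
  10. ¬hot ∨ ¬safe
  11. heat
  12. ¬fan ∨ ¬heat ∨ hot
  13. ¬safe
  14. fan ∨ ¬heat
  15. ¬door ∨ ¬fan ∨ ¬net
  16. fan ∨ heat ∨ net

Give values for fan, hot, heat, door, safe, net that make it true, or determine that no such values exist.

Unit clause (heat) forces heat = True.
Unit clause (¬safe) forces safe = False.
In (fan ∨ ¬heat) only fan is left, so fan = True.
In (¬net ∨ safe) only ¬net is left, so net = False.
In (¬door ∨ ¬heat) only ¬door is left, so door = False.
In (¬fan ∨ ¬heat ∨ hot) only hot is left, so hot = True.
All clauses satisfied.

fan=T, hot=T, heat=T, door=F, safe=F, net=F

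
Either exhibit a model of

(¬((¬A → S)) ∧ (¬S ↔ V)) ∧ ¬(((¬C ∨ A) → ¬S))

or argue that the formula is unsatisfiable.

Case S = True: the conjunct ¬((¬A → S)) becomes ¬((¬A → True)) = False.
Case S = False: the conjunct ¬(((¬C ∨ A) → ¬S)) becomes ¬(((¬C ∨ A) → True)) = False.
Both cases fail — unsatisfiable.

No satisfying assignment exists.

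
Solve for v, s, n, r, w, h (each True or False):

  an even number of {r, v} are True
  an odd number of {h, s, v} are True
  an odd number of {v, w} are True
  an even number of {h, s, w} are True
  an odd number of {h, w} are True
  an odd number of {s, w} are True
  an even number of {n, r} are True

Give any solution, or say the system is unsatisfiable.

v: True, s: True, n: True, r: True, w: False, h: True

{r, v}: 2 true → even ✓
{h, s, v}: 3 true → odd ✓
{v, w}: 1 true → odd ✓
{h, s, w}: 2 true → even ✓
{h, w}: 1 true → odd ✓
{s, w}: 1 true → odd ✓
{n, r}: 2 true → even ✓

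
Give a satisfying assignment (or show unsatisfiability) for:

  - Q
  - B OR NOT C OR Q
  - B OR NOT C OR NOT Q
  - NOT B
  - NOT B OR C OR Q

Unit clause (Q) forces Q = True.
Unit clause (NOT B) forces B = False.
In (B OR NOT C OR NOT Q) only NOT C is left, so C = False.
Check each clause:
  (Q): Q holds.
  (B OR NOT C OR Q): NOT C holds.
  (B OR NOT C OR NOT Q): NOT C holds.
  (NOT B): NOT B holds.
  (NOT B OR C OR Q): NOT B holds.
All clauses satisfied.

B: False, C: False, Q: True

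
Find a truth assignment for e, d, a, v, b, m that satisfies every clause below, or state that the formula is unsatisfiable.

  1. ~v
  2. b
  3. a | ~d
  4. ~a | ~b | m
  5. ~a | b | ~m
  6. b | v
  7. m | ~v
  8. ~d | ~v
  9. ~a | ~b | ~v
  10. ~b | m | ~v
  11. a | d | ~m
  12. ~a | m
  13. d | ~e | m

e = False, d = False, a = True, v = False, b = True, m = True

Unit clause (~v) forces v = False.
Unit clause (b) forces b = True.
Set e = False.
Set d = False.
Set a = True.
  then (~a | ~b | m) forces m = True.
All clauses satisfied.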